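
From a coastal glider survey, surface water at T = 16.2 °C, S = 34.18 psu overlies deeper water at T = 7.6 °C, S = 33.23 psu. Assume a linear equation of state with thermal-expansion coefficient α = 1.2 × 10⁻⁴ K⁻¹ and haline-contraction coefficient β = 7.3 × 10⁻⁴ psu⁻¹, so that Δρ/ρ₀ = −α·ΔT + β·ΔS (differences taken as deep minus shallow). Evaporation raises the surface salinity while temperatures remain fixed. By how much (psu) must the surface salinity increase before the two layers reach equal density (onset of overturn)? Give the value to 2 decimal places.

0.46 psu

Neutral buoyancy requires −α(T_deep − T_surf) + β(S_deep − S_surf′) = 0.
S_surf′ = S_deep − (α/β)·ΔT = 33.23 − (1.2 × 10⁻⁴/7.3 × 10⁻⁴)·(-8.6) = 34.6437 psu.
Increase required: 34.6437 − 34.18 = 0.4637 psu.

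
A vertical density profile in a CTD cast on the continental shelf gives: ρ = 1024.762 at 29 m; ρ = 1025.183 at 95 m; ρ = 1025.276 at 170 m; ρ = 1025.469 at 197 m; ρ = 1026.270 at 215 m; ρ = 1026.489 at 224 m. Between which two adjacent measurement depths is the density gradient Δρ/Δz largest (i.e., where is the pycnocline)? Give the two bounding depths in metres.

197–215 m

Compute the density gradient over each adjacent pair:
  29–95 m: Δρ/Δz = 0.421/66 = 6.4 × 10⁻³ kg m⁻⁴
  95–170 m: Δρ/Δz = 0.093/75 = 1.2 × 10⁻³ kg m⁻⁴
  170–197 m: Δρ/Δz = 0.193/27 = 7.1 × 10⁻³ kg m⁻⁴
  197–215 m: Δρ/Δz = 0.801/18 = 0.045 kg m⁻⁴
  215–224 m: Δρ/Δz = 0.219/9 = 0.024 kg m⁻⁴
The largest gradient is in the 197–215 m interval — the pycnocline.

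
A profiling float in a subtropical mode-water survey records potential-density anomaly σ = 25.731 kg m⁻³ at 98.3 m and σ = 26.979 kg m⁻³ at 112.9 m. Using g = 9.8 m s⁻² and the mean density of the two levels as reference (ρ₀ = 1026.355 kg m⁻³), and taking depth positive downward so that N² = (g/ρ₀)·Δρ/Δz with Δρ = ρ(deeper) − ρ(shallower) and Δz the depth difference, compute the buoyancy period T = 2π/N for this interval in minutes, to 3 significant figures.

Δρ = 1026.979 − 1025.731 = 1.248 kg m⁻³ over Δz = 112.9 − 98.3 = 14.6 m.
N² = (9.8/1026.355) × (1.248/14.6) = 8.1619 × 10⁻⁴ s⁻².
N = √(8.1619 × 10⁻⁴) = 0.028569 rad s⁻¹, so T = 2π/N = 219.93 s = 3.6655 min ≈ 3.67 min.

3.67 min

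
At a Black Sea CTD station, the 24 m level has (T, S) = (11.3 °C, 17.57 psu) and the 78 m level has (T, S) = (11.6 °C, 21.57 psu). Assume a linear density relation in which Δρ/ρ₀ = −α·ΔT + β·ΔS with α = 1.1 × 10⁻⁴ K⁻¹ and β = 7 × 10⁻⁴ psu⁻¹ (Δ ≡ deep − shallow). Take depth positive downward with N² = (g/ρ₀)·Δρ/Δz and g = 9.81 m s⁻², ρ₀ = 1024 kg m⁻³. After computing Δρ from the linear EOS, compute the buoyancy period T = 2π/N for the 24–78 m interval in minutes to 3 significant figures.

ΔT = +0.3 K, ΔS = +4.00 psu (deep − shallow).
Δρ/ρ₀ = −αΔT + βΔS = -3.30 × 10⁻⁵ + 2.80 × 10⁻³ = 2.767 × 10⁻³, so Δρ ≈ 2.833 kg m⁻³.
N² = (g/ρ₀)·Δρ/Δz = g·(Δρ/ρ₀)/Δz = 9.81 × 2.767 × 10⁻³ / 54 = 5.0267 × 10⁻⁴ s⁻².
N = √(5.0267 × 10⁻⁴) = 0.022420 rad s⁻¹ → T = 2π/N = 280.25 s = 4.6708 min ≈ 4.67 min.

4.67 min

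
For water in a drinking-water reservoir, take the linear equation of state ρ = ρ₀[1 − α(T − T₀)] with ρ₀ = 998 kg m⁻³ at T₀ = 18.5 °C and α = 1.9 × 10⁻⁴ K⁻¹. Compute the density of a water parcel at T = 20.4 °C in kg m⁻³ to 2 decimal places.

T − T₀ = +1.9 K.
Bracket = 1 − α·(+1.9) = 1 + (-3.61 × 10⁻⁴) = 0.9996390.
ρ = 998 × 0.9996390 = 997.64 kg m⁻³.

997.64 kg m⁻³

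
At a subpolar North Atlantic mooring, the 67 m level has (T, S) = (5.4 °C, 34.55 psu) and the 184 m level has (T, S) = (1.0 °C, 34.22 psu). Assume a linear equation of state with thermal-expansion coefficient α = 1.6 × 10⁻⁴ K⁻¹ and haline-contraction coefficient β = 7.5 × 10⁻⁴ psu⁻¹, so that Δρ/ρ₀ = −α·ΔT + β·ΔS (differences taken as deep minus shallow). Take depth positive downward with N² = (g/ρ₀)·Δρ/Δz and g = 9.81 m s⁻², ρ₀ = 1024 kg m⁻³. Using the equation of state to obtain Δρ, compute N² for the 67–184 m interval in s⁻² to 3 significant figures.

ΔT = -4.4 K, ΔS = -0.33 psu (deep − shallow).
Δρ/ρ₀ = −αΔT + βΔS = 7.04 × 10⁻⁴ − 2.475 × 10⁻⁴ = 4.565 × 10⁻⁴, so Δρ ≈ 0.4675 kg m⁻³.
N² = (g/ρ₀)·Δρ/Δz = g·(Δρ/ρ₀)/Δz = 9.81 × 4.565 × 10⁻⁴ / 117 = 3.8276 × 10⁻⁵ s⁻² ≈ 3.83 × 10⁻⁵ s⁻².

3.83 × 10⁻⁵ s⁻²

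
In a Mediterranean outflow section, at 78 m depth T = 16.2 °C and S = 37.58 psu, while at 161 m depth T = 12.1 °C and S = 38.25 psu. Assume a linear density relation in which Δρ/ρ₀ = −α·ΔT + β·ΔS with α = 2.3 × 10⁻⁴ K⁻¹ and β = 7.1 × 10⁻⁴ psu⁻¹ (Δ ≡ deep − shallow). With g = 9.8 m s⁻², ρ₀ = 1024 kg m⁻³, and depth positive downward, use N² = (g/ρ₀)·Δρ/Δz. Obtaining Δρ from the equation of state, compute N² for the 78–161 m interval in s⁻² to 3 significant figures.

ΔT = -4.1 K, ΔS = +0.67 psu (deep − shallow).
Δρ/ρ₀ = −αΔT + βΔS = 9.43 × 10⁻⁴ + 4.757 × 10⁻⁴ = 1.4187 × 10⁻³, so Δρ ≈ 1.453 kg m⁻³.
N² = (g/ρ₀)·Δρ/Δz = g·(Δρ/ρ₀)/Δz = 9.8 × 1.4187 × 10⁻³ / 83 = 1.6751 × 10⁻⁴ s⁻² ≈ 1.68 × 10⁻⁴ s⁻².

1.68 × 10⁻⁴ s⁻²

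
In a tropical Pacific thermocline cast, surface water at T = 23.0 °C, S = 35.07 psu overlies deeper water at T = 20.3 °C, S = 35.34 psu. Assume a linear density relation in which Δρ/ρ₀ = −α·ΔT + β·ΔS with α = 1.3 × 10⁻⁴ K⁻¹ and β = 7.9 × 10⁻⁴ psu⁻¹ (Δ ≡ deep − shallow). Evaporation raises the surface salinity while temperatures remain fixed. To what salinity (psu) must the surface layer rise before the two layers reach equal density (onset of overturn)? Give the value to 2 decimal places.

35.78 psu

Neutral buoyancy requires −α(T_deep − T_surf) + β(S_deep − S_surf′) = 0.
S_surf′ = S_deep − (α/β)·ΔT = 35.34 − (1.3 × 10⁻⁴/7.9 × 10⁻⁴)·(-2.7) = 35.7843 psu.
Increase required: 35.7843 − 35.07 = 0.7143 psu.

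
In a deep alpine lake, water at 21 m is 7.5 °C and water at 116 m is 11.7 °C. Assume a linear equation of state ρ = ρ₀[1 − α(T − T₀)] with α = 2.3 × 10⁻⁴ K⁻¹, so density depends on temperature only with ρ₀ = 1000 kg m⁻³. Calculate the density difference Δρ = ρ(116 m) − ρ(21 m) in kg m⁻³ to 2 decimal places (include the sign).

-0.97 kg m⁻³

ΔT = +4.2 K, Δρ/ρ₀ = −αΔT = -9.66 × 10⁻⁴.
Δρ = 1000 × (-9.66 × 10⁻⁴) = -0.97 kg m⁻³.
Negative Δρ: lighter below, statically unstable.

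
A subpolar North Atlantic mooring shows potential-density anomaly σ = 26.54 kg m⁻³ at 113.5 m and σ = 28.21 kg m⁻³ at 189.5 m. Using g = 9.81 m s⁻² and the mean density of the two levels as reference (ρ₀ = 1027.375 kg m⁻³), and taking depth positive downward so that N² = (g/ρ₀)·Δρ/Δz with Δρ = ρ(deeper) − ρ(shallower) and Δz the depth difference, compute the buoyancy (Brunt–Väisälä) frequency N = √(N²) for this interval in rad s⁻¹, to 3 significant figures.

0.0145 rad s⁻¹

Δρ = 1028.21 − 1026.54 = 1.67 kg m⁻³ over Δz = 189.5 − 113.5 = 76 m.
N² = (9.81/1027.375) × (1.67/76) = 2.0982 × 10⁻⁴ s⁻².
N = √(2.0982 × 10⁻⁴) = 0.014485 rad s⁻¹ ≈ 0.0145 rad s⁻¹.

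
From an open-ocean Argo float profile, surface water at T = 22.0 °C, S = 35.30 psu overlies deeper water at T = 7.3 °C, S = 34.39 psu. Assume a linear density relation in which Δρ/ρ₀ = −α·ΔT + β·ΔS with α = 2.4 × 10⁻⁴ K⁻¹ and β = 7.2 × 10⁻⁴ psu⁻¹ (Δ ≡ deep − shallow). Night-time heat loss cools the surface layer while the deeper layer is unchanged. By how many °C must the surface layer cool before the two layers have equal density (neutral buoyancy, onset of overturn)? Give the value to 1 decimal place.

12.0 °C

Neutral buoyancy requires Δρ = 0, i.e. −α(T_deep − T_surf′) + β(S_deep − S_surf) = 0.
T_surf′ = T_deep − (β/α)·ΔS = 7.3 − (7.2 × 10⁻⁴/2.4 × 10⁻⁴)·(-0.91) = 10.030 °C.
Cooling required: 22.0 − (10.030) = 11.970 °C.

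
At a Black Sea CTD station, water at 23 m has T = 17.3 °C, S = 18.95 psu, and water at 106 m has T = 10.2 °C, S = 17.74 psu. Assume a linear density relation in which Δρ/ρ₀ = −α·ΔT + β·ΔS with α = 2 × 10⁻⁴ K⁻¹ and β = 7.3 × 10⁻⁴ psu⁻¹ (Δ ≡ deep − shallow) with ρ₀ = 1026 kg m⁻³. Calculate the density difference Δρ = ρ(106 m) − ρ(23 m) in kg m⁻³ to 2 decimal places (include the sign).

+0.55 kg m⁻³

ΔT = -7.1 K, ΔS = -1.21 psu (deep − shallow).
Δρ/ρ₀ = −(2 × 10⁻⁴)(-7.1) + (7.3 × 10⁻⁴)(-1.21) = 5.367 × 10⁻⁴.
Δρ = 1026 × (5.367 × 10⁻⁴) = +0.55 kg m⁻³.
Positive Δρ: denser below, stable.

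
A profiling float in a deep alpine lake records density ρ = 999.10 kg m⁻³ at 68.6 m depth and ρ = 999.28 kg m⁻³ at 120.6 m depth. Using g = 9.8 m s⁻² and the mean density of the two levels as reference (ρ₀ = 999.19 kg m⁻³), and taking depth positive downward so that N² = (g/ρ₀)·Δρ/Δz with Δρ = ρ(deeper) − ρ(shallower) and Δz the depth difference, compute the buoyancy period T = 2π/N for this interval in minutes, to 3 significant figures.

18.0 min

Δρ = 999.28 − 999.10 = 0.18 kg m⁻³ over Δz = 120.6 − 68.6 = 52 m.
N² = (9.8/999.19) × (0.18/52) = 3.3951 × 10⁻⁵ s⁻².
N = √(3.3951 × 10⁻⁵) = 5.8267 × 10⁻³ rad s⁻¹, so T = 2π/N = 1.0783 × 10³ s = 17.972 min ≈ 18.0 min.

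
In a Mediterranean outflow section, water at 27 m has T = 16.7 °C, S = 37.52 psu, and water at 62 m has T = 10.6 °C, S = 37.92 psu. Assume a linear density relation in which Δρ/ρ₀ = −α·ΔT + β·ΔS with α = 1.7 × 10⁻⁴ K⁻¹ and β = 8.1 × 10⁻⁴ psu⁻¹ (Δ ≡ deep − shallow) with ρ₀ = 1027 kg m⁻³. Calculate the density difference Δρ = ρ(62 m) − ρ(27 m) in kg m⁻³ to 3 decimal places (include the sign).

ΔT = -6.1 K, ΔS = +0.40 psu (deep − shallow).
Δρ/ρ₀ = −(1.7 × 10⁻⁴)(-6.1) + (8.1 × 10⁻⁴)(+0.40) = 1.361 × 10⁻³.
Δρ = 1027 × (1.361 × 10⁻³) = +1.398 kg m⁻³.
Positive Δρ: denser below, stable.

+1.398 kg m⁻³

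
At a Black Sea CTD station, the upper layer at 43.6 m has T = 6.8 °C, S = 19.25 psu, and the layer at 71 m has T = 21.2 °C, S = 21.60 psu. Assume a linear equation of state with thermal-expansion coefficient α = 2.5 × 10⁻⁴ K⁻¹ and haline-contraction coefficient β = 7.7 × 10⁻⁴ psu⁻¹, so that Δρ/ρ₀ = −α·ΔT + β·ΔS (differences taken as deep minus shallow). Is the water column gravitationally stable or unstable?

unstable

ΔT = 21.2 − 6.8 = +14.4 K and ΔS = 21.60 − 19.25 = +2.35 psu (deep − shallow).
−αΔT = -3.60 × 10⁻³; βΔS = 1.8095 × 10⁻³; sum Δρ/ρ₀ = -1.7905 × 10⁻³.
Δρ/ρ₀ < 0, so Δρ < 0: deeper water is lighter → statically unstable; the column would overturn.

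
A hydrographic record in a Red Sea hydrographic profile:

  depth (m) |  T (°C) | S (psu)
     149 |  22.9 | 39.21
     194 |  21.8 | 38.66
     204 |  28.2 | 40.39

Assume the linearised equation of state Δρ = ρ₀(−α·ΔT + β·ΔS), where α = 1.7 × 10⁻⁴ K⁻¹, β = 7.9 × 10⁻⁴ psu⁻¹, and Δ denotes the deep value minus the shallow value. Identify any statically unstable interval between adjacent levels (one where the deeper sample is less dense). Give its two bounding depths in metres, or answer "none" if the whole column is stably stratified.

149–194 m

Evaluate Δρ/ρ₀ = −αΔT + βΔS across each adjacent pair:
  149–194 m: −αΔT+βΔS = −(1.7 × 10⁻⁴)(-1.1)+(7.9 × 10⁻⁴)(-0.55) = -2.5 × 10⁻⁴ → UNSTABLE
  194–204 m: −αΔT+βΔS = −(1.7 × 10⁻⁴)(+6.4)+(7.9 × 10⁻⁴)(+1.73) = 2.8 × 10⁻⁴ → stable
The 149–194 m interval has Δρ < 0: lighter water underlies denser water.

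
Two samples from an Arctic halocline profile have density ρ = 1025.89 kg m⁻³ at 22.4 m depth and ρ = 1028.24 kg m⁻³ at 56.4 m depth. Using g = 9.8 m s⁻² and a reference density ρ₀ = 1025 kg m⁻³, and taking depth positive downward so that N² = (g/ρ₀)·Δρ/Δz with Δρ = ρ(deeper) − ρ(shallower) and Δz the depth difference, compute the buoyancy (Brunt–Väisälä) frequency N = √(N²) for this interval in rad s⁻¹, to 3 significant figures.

Δρ = 1028.24 − 1025.89 = 2.35 kg m⁻³ over Δz = 56.4 − 22.4 = 34 m.
N² = (9.8/1025) × (2.35/34) = 6.6083 × 10⁻⁴ s⁻².
N = √(6.6083 × 10⁻⁴) = 0.025707 rad s⁻¹ ≈ 0.0257 rad s⁻¹.

0.0257 rad s⁻¹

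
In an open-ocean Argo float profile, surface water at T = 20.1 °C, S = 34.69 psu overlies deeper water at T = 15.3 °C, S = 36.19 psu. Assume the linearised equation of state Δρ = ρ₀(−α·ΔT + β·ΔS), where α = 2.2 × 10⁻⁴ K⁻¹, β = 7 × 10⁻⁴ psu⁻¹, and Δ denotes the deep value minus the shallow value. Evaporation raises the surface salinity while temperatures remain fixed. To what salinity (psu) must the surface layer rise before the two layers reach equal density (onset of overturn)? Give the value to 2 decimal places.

37.70 psu

Neutral buoyancy requires −α(T_deep − T_surf) + β(S_deep − S_surf′) = 0.
S_surf′ = S_deep − (α/β)·ΔT = 36.19 − (2.2 × 10⁻⁴/7 × 10⁻⁴)·(-4.8) = 37.6986 psu.
Increase required: 37.6986 − 34.69 = 3.0086 psu.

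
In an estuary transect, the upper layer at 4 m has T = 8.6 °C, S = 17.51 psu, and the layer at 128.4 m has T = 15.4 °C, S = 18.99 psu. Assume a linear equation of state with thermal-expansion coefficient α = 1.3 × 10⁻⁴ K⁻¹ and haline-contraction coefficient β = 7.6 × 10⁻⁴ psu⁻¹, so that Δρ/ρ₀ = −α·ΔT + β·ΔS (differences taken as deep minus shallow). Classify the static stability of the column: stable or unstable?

stable

ΔT = 15.4 − 8.6 = +6.8 K and ΔS = 18.99 − 17.51 = +1.48 psu (deep − shallow).
−αΔT = -8.84 × 10⁻⁴; βΔS = 1.1248 × 10⁻³; sum Δρ/ρ₀ = 2.408 × 10⁻⁴.
Δρ/ρ₀ > 0, so Δρ > 0: deeper water is denser → statically stable.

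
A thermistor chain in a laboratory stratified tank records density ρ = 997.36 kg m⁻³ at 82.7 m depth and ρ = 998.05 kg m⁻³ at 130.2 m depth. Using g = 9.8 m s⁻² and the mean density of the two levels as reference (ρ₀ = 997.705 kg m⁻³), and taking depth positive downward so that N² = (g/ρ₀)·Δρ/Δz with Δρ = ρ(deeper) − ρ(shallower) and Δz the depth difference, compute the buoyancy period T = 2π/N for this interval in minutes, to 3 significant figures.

8.77 min

Δρ = 998.05 − 997.36 = 0.69 kg m⁻³ over Δz = 130.2 − 82.7 = 47.5 m.
N² = (9.8/997.705) × (0.69/47.5) = 1.4269 × 10⁻⁴ s⁻².
N = √(1.4269 × 10⁻⁴) = 0.011945 rad s⁻¹, so T = 2π/N = 526.01 s = 8.7668 min ≈ 8.77 min.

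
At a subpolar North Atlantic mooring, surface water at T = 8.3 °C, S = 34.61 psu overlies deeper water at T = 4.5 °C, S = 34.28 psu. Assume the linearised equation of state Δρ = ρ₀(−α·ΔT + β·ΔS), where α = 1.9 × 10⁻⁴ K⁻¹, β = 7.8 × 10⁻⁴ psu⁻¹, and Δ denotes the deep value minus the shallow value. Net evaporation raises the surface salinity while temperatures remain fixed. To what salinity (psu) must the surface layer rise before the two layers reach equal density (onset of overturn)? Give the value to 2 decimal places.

Neutral buoyancy requires −α(T_deep − T_surf) + β(S_deep − S_surf′) = 0.
S_surf′ = S_deep − (α/β)·ΔT = 34.28 − (1.9 × 10⁻⁴/7.8 × 10⁻⁴)·(-3.8) = 35.2056 psu.
Increase required: 35.2056 − 34.61 = 0.5956 psu.

35.21 psu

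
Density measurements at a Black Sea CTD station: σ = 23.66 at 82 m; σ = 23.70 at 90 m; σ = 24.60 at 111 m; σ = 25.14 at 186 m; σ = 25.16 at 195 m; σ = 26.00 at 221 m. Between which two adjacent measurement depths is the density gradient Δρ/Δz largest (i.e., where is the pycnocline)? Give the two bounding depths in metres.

90–111 m

Compute the density gradient over each adjacent pair:
  82–90 m: Δρ/Δz = 0.04/8 = 5.0 × 10⁻³ kg m⁻⁴
  90–111 m: Δρ/Δz = 0.90/21 = 0.043 kg m⁻⁴
  111–186 m: Δρ/Δz = 0.54/75 = 7.2 × 10⁻³ kg m⁻⁴
  186–195 m: Δρ/Δz = 0.02/9 = 2.2 × 10⁻³ kg m⁻⁴
  195–221 m: Δρ/Δz = 0.84/26 = 0.032 kg m⁻⁴
The largest gradient is in the 90–111 m interval — the pycnocline.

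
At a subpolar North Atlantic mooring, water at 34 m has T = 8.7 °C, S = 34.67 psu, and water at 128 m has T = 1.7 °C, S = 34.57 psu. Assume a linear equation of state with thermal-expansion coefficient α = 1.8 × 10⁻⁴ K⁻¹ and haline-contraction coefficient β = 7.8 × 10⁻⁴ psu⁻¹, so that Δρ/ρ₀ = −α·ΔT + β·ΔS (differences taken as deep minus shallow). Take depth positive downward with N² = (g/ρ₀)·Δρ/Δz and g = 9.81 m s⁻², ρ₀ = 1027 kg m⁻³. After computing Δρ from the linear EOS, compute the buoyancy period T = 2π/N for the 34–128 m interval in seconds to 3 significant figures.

ΔT = -7.0 K, ΔS = -0.10 psu (deep − shallow).
Δρ/ρ₀ = −αΔT + βΔS = 1.26 × 10⁻³ − 7.80 × 10⁻⁵ = 1.182 × 10⁻³, so Δρ ≈ 1.214 kg m⁻³.
N² = (g/ρ₀)·Δρ/Δz = g·(Δρ/ρ₀)/Δz = 9.81 × 1.182 × 10⁻³ / 94 = 1.2336 × 10⁻⁴ s⁻².
N = √(1.2336 × 10⁻⁴) = 0.011107 rad s⁻¹ → T = 2π/N = 565.70 s ≈ 566 s.

566 s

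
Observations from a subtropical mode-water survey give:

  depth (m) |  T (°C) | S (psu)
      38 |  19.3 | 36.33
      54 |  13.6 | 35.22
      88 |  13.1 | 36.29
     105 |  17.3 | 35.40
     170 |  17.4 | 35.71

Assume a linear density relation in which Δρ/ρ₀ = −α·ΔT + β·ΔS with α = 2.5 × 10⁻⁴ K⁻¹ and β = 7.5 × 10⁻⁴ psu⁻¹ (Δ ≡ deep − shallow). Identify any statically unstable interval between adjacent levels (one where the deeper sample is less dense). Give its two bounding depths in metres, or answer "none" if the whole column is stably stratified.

Evaluate Δρ/ρ₀ = −αΔT + βΔS across each adjacent pair:
  38–54 m: −αΔT+βΔS = −(2.5 × 10⁻⁴)(-5.7)+(7.5 × 10⁻⁴)(-1.11) = 5.9 × 10⁻⁴ → stable
  54–88 m: −αΔT+βΔS = −(2.5 × 10⁻⁴)(-0.5)+(7.5 × 10⁻⁴)(+1.07) = 9.3 × 10⁻⁴ → stable
  88–105 m: −αΔT+βΔS = −(2.5 × 10⁻⁴)(+4.2)+(7.5 × 10⁻⁴)(-0.89) = -1.7 × 10⁻³ → UNSTABLE
  105–170 m: −αΔT+βΔS = −(2.5 × 10⁻⁴)(+0.1)+(7.5 × 10⁻⁴)(+0.31) = 2.1 × 10⁻⁴ → stable
The 88–105 m interval has Δρ < 0: lighter water underlies denser water.

88–105 m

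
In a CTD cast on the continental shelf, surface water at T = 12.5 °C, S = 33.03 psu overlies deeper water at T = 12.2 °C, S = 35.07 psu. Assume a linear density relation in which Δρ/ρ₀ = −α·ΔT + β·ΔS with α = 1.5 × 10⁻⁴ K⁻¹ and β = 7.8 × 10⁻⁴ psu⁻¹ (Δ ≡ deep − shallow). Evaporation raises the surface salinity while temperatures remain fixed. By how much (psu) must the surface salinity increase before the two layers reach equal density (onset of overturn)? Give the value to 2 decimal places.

2.10 psu

Neutral buoyancy requires −α(T_deep − T_surf) + β(S_deep − S_surf′) = 0.
S_surf′ = S_deep − (α/β)·ΔT = 35.07 − (1.5 × 10⁻⁴/7.8 × 10⁻⁴)·(-0.3) = 35.1277 psu.
Increase required: 35.1277 − 33.03 = 2.0977 psu.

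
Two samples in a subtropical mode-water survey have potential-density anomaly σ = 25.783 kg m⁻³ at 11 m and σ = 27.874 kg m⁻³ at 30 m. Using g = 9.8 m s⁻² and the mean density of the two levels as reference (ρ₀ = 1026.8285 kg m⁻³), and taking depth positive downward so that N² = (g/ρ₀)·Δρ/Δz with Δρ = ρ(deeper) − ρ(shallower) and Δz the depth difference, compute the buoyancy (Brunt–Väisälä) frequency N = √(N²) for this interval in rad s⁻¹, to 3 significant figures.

Δρ = 1027.874 − 1025.783 = 2.091 kg m⁻³ over Δz = 30 − 11 = 19 m.
N² = (9.8/1026.8285) × (2.091/19) = 1.0503 × 10⁻³ s⁻².
N = √(1.0503 × 10⁻³) = 0.032408 rad s⁻¹ ≈ 0.0324 rad s⁻¹.

0.0324 rad s⁻¹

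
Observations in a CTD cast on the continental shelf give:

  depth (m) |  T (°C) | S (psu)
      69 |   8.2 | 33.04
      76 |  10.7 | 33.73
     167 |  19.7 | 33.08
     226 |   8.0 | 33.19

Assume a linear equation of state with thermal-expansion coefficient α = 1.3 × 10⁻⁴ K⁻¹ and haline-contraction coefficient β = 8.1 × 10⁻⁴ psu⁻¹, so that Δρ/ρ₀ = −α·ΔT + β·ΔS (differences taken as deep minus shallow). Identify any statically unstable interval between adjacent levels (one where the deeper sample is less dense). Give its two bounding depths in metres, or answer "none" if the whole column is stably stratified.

76–167 m

Evaluate Δρ/ρ₀ = −αΔT + βΔS across each adjacent pair:
  69–76 m: −αΔT+βΔS = −(1.3 × 10⁻⁴)(+2.5)+(8.1 × 10⁻⁴)(+0.69) = 2.3 × 10⁻⁴ → stable
  76–167 m: −αΔT+βΔS = −(1.3 × 10⁻⁴)(+9.0)+(8.1 × 10⁻⁴)(-0.65) = -1.7 × 10⁻³ → UNSTABLE
  167–226 m: −αΔT+βΔS = −(1.3 × 10⁻⁴)(-11.7)+(8.1 × 10⁻⁴)(+0.11) = 1.6 × 10⁻³ → stable
The 76–167 m interval has Δρ < 0: lighter water underlies denser water.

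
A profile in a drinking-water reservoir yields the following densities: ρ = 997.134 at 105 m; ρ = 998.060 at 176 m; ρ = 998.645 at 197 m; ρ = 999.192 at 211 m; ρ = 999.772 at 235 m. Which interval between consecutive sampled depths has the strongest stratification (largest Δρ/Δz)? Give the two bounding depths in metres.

Compute the density gradient over each adjacent pair:
  105–176 m: Δρ/Δz = 0.926/71 = 0.013 kg m⁻⁴
  176–197 m: Δρ/Δz = 0.585/21 = 0.028 kg m⁻⁴
  197–211 m: Δρ/Δz = 0.547/14 = 0.039 kg m⁻⁴
  211–235 m: Δρ/Δz = 0.580/24 = 0.024 kg m⁻⁴
The largest gradient is in the 197–211 m interval — the pycnocline.

197–211 m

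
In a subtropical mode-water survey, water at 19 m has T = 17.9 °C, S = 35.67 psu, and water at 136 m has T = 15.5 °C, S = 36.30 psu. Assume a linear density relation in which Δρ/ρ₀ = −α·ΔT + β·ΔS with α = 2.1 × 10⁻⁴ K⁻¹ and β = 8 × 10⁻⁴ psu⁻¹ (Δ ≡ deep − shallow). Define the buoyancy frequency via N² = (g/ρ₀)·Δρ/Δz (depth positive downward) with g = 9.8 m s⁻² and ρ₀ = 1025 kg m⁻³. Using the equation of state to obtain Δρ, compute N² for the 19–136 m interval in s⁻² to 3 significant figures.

ΔT = -2.4 K, ΔS = +0.63 psu (deep − shallow).
Δρ/ρ₀ = −αΔT + βΔS = 5.04 × 10⁻⁴ + 5.04 × 10⁻⁴ = 1.008 × 10⁻³, so Δρ ≈ 1.033 kg m⁻³.
N² = (g/ρ₀)·Δρ/Δz = g·(Δρ/ρ₀)/Δz = 9.8 × 1.008 × 10⁻³ / 117 = 8.4431 × 10⁻⁵ s⁻² ≈ 8.44 × 10⁻⁵ s⁻².

8.44 × 10⁻⁵ s⁻²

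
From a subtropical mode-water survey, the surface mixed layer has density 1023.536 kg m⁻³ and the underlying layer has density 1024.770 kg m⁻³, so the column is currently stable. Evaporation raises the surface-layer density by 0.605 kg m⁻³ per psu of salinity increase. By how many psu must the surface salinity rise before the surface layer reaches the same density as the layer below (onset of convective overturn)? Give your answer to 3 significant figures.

2.04 psu

Density deficit of the surface layer: 1024.770 − 1023.536 = 1.234 kg m⁻³.
Required change = 1.234 / 0.605 = 2.04 psu.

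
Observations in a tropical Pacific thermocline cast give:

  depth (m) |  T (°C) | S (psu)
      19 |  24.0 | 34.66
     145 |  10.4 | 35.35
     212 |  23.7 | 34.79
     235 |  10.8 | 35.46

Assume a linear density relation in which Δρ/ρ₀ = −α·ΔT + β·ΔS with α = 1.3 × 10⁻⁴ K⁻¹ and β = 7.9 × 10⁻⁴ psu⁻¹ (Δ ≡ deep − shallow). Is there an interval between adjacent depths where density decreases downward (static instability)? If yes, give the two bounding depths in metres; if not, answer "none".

145–212 m

Evaluate Δρ/ρ₀ = −αΔT + βΔS across each adjacent pair:
  19–145 m: −αΔT+βΔS = −(1.3 × 10⁻⁴)(-13.6)+(7.9 × 10⁻⁴)(+0.69) = 2.3 × 10⁻³ → stable
  145–212 m: −αΔT+βΔS = −(1.3 × 10⁻⁴)(+13.3)+(7.9 × 10⁻⁴)(-0.56) = -2.2 × 10⁻³ → UNSTABLE
  212–235 m: −αΔT+βΔS = −(1.3 × 10⁻⁴)(-12.9)+(7.9 × 10⁻⁴)(+0.67) = 2.2 × 10⁻³ → stable
The 145–212 m interval has Δρ < 0: lighter water underlies denser water.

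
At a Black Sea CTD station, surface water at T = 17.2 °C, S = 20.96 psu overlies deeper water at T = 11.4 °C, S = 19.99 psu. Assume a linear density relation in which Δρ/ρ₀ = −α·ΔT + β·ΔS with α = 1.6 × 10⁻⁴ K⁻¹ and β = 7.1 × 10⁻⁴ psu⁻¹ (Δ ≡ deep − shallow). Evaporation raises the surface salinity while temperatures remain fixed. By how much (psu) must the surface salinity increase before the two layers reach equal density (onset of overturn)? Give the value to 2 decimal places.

0.34 psu

Neutral buoyancy requires −α(T_deep − T_surf) + β(S_deep − S_surf′) = 0.
S_surf′ = S_deep − (α/β)·ΔT = 19.99 − (1.6 × 10⁻⁴/7.1 × 10⁻⁴)·(-5.8) = 21.2970 psu.
Increase required: 21.2970 − 20.96 = 0.3370 psu.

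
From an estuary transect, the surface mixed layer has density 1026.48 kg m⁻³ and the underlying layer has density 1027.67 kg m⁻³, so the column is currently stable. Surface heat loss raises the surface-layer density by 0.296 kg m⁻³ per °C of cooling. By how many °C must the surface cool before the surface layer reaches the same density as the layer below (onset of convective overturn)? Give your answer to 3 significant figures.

4.02 °C

Density deficit of the surface layer: 1027.67 − 1026.48 = 1.19 kg m⁻³.
Required change = 1.19 / 0.296 = 4.02 °C.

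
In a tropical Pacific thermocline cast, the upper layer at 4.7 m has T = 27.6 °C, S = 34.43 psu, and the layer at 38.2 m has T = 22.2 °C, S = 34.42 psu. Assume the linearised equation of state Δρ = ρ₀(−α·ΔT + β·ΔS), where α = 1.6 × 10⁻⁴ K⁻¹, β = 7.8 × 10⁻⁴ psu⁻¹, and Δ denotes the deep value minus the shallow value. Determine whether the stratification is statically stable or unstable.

ΔT = 22.2 − 27.6 = -5.4 K and ΔS = 34.42 − 34.43 = -0.01 psu (deep − shallow).
−αΔT = 8.64 × 10⁻⁴; βΔS = -7.80 × 10⁻⁶; sum Δρ/ρ₀ = 8.562 × 10⁻⁴.
Δρ/ρ₀ > 0, so Δρ > 0: deeper water is denser → statically stable.

stable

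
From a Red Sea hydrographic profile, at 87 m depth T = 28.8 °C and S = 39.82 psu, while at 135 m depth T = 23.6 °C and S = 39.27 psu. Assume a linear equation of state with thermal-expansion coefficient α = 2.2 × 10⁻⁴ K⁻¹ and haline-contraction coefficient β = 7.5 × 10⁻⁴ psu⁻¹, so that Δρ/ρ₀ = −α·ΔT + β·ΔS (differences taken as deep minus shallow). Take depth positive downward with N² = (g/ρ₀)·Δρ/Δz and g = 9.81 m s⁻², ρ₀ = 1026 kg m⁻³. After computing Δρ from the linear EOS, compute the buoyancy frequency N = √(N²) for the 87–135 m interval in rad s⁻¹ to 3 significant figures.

ΔT = -5.2 K, ΔS = -0.55 psu (deep − shallow).
Δρ/ρ₀ = −αΔT + βΔS = 1.144 × 10⁻³ − 4.125 × 10⁻⁴ = 7.315 × 10⁻⁴, so Δρ ≈ 0.7505 kg m⁻³.
N² = (g/ρ₀)·Δρ/Δz = g·(Δρ/ρ₀)/Δz = 9.81 × 7.315 × 10⁻⁴ / 48 = 1.4950 × 10⁻⁴ s⁻².
N = √(1.4950 × 10⁻⁴) = 0.012227 rad s⁻¹ ≈ 0.0122 rad s⁻¹.

0.0122 rad s⁻¹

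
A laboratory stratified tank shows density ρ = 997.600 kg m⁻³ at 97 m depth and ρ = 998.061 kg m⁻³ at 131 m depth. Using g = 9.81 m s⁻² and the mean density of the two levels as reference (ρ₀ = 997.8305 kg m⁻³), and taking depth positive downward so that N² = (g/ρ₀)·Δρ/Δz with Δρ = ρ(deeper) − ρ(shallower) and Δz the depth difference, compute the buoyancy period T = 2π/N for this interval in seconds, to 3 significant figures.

Δρ = 998.061 − 997.600 = 0.461 kg m⁻³ over Δz = 131 − 97 = 34 m.
N² = (9.81/997.8305) × (0.461/34) = 1.3330 × 10⁻⁴ s⁻².
N = √(1.3330 × 10⁻⁴) = 0.011546 rad s⁻¹, so T = 2π/N = 544.19 s ≈ 544 s.

544 s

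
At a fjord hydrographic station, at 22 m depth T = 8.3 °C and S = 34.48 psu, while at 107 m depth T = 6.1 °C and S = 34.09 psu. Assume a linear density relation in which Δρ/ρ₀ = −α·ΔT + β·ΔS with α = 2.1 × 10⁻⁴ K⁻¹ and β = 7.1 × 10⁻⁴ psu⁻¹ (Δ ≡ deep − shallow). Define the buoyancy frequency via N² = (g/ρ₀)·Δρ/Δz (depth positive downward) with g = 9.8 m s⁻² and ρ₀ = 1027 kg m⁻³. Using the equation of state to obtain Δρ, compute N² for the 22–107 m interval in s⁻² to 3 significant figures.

2.13 × 10⁻⁵ s⁻²

ΔT = -2.2 K, ΔS = -0.39 psu (deep − shallow).
Δρ/ρ₀ = −αΔT + βΔS = 4.62 × 10⁻⁴ − 2.769 × 10⁻⁴ = 1.851 × 10⁻⁴, so Δρ ≈ 0.1901 kg m⁻³.
N² = (g/ρ₀)·Δρ/Δz = g·(Δρ/ρ₀)/Δz = 9.8 × 1.851 × 10⁻⁴ / 85 = 2.1341 × 10⁻⁵ s⁻² ≈ 2.13 × 10⁻⁵ s⁻².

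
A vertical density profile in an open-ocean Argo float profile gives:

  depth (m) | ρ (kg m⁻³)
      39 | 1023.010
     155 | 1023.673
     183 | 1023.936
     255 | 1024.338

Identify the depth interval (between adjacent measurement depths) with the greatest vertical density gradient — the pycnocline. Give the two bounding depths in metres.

Compute the density gradient over each adjacent pair:
  39–155 m: Δρ/Δz = 0.663/116 = 5.7 × 10⁻³ kg m⁻⁴
  155–183 m: Δρ/Δz = 0.263/28 = 9.4 × 10⁻³ kg m⁻⁴
  183–255 m: Δρ/Δz = 0.402/72 = 5.6 × 10⁻³ kg m⁻⁴
The largest gradient is in the 155–183 m interval — the pycnocline.

155–183 m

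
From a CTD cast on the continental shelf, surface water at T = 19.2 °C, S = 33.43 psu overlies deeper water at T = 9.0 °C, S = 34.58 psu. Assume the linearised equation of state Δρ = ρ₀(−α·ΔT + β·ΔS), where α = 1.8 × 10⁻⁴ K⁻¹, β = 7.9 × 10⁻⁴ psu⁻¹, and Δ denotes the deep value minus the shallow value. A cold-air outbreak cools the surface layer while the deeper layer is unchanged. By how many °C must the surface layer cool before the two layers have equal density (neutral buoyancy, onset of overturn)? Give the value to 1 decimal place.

Neutral buoyancy requires Δρ = 0, i.e. −α(T_deep − T_surf′) + β(S_deep − S_surf) = 0.
T_surf′ = T_deep − (β/α)·ΔS = 9.0 − (7.9 × 10⁻⁴/1.8 × 10⁻⁴)·(+1.15) = 3.953 °C.
Cooling required: 19.2 − (3.953) = 15.247 °C.

15.2 °C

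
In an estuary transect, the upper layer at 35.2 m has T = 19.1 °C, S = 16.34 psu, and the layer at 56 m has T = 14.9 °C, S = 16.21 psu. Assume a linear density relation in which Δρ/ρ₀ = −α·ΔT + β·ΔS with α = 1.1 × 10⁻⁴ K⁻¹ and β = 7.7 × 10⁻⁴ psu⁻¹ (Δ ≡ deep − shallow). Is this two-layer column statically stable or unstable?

ΔT = 14.9 − 19.1 = -4.2 K and ΔS = 16.21 − 16.34 = -0.13 psu (deep − shallow).
−αΔT = 4.62 × 10⁻⁴; βΔS = -1.001 × 10⁻⁴; sum Δρ/ρ₀ = 3.619 × 10⁻⁴.
Δρ/ρ₀ > 0, so Δρ > 0: deeper water is denser → statically stable.

stable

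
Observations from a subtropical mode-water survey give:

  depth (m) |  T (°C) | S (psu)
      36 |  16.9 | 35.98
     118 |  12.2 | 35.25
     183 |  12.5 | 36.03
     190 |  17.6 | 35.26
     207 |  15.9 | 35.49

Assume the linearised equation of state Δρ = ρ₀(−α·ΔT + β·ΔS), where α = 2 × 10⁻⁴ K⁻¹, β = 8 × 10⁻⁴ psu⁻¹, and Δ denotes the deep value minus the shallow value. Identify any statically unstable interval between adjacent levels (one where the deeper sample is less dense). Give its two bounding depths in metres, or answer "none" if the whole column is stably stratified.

Evaluate Δρ/ρ₀ = −αΔT + βΔS across each adjacent pair:
  36–118 m: −αΔT+βΔS = −(2 × 10⁻⁴)(-4.7)+(8 × 10⁻⁴)(-0.73) = 3.6 × 10⁻⁴ → stable
  118–183 m: −αΔT+βΔS = −(2 × 10⁻⁴)(+0.3)+(8 × 10⁻⁴)(+0.78) = 5.6 × 10⁻⁴ → stable
  183–190 m: −αΔT+βΔS = −(2 × 10⁻⁴)(+5.1)+(8 × 10⁻⁴)(-0.77) = -1.6 × 10⁻³ → UNSTABLE
  190–207 m: −αΔT+βΔS = −(2 × 10⁻⁴)(-1.7)+(8 × 10⁻⁴)(+0.23) = 5.2 × 10⁻⁴ → stable
The 183–190 m interval has Δρ < 0: lighter water underlies denser water.

183–190 m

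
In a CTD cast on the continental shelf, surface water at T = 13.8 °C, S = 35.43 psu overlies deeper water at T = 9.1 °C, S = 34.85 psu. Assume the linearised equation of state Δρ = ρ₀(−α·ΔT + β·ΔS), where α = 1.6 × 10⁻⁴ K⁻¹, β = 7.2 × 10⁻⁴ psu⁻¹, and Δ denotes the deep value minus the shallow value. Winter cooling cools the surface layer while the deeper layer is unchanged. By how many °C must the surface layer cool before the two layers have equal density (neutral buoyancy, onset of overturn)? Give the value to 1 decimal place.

Neutral buoyancy requires Δρ = 0, i.e. −α(T_deep − T_surf′) + β(S_deep − S_surf) = 0.
T_surf′ = T_deep − (β/α)·ΔS = 9.1 − (7.2 × 10⁻⁴/1.6 × 10⁻⁴)·(-0.58) = 11.710 °C.
Cooling required: 13.8 − (11.710) = 2.090 °C.

2.1 °C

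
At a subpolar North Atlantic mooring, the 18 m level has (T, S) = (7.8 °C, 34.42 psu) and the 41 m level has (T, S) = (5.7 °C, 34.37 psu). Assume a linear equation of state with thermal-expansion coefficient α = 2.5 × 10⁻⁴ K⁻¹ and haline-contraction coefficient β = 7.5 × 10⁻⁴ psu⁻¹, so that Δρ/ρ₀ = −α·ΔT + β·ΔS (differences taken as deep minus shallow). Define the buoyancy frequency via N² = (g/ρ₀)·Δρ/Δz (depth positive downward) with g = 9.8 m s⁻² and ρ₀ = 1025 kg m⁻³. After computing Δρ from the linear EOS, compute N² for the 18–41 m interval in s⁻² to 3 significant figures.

ΔT = -2.1 K, ΔS = -0.05 psu (deep − shallow).
Δρ/ρ₀ = −αΔT + βΔS = 5.25 × 10⁻⁴ − 3.75 × 10⁻⁵ = 4.875 × 10⁻⁴, so Δρ ≈ 0.4997 kg m⁻³.
N² = (g/ρ₀)·Δρ/Δz = g·(Δρ/ρ₀)/Δz = 9.8 × 4.875 × 10⁻⁴ / 23 = 2.0772 × 10⁻⁴ s⁻² ≈ 2.08 × 10⁻⁴ s⁻².

2.08 × 10⁻⁴ s⁻²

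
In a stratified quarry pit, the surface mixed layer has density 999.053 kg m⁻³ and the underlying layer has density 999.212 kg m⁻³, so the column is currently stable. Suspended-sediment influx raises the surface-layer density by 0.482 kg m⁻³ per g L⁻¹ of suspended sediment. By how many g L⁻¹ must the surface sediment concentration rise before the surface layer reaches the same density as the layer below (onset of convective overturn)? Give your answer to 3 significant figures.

0.330 g L⁻¹

Density deficit of the surface layer: 999.212 − 999.053 = 0.159 kg m⁻³.
Required change = 0.159 / 0.482 = 0.330 g L⁻¹.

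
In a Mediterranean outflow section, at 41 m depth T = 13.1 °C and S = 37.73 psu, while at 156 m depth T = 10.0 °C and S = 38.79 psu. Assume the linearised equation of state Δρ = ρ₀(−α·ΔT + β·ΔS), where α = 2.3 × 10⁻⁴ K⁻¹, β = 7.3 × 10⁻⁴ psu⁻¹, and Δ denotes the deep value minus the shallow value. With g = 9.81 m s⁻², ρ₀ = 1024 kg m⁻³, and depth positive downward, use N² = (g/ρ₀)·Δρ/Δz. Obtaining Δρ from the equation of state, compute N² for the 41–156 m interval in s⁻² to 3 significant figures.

1.27 × 10⁻⁴ s⁻²

ΔT = -3.1 K, ΔS = +1.06 psu (deep − shallow).
Δρ/ρ₀ = −αΔT + βΔS = 7.13 × 10⁻⁴ + 7.738 × 10⁻⁴ = 1.4868 × 10⁻³, so Δρ ≈ 1.522 kg m⁻³.
N² = (g/ρ₀)·Δρ/Δz = g·(Δρ/ρ₀)/Δz = 9.81 × 1.4868 × 10⁻³ / 115 = 1.2683 × 10⁻⁴ s⁻² ≈ 1.27 × 10⁻⁴ s⁻².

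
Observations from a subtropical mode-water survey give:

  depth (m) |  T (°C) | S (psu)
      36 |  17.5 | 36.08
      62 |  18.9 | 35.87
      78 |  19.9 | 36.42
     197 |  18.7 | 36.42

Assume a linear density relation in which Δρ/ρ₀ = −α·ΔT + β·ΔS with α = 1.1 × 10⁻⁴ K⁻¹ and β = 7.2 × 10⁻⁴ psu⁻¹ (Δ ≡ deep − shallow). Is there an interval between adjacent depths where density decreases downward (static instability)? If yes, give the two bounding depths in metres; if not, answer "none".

36–62 m

Evaluate Δρ/ρ₀ = −αΔT + βΔS across each adjacent pair:
  36–62 m: −αΔT+βΔS = −(1.1 × 10⁻⁴)(+1.4)+(7.2 × 10⁻⁴)(-0.21) = -3.1 × 10⁻⁴ → UNSTABLE
  62–78 m: −αΔT+βΔS = −(1.1 × 10⁻⁴)(+1.0)+(7.2 × 10⁻⁴)(+0.55) = 2.9 × 10⁻⁴ → stable
  78–197 m: −αΔT+βΔS = −(1.1 × 10⁻⁴)(-1.2)+(7.2 × 10⁻⁴)(+0.00) = 1.3 × 10⁻⁴ → stable
The 36–62 m interval has Δρ < 0: lighter water underlies denser water.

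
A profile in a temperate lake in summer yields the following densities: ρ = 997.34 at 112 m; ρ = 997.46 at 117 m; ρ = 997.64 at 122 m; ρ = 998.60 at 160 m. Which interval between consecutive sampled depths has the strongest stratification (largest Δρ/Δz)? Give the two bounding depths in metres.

117–122 m

Compute the density gradient over each adjacent pair:
  112–117 m: Δρ/Δz = 0.12/5 = 0.024 kg m⁻⁴
  117–122 m: Δρ/Δz = 0.18/5 = 0.036 kg m⁻⁴
  122–160 m: Δρ/Δz = 0.96/38 = 0.025 kg m⁻⁴
The largest gradient is in the 117–122 m interval — the pycnocline.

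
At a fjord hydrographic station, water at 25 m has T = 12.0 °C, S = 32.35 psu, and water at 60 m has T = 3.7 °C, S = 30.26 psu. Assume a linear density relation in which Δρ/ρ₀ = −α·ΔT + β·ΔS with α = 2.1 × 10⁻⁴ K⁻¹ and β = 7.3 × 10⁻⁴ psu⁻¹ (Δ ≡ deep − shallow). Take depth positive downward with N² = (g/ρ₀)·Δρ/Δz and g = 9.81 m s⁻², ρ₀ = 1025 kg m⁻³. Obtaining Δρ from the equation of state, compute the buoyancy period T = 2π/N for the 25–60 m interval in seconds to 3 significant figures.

ΔT = -8.3 K, ΔS = -2.09 psu (deep − shallow).
Δρ/ρ₀ = −αΔT + βΔS = 1.743 × 10⁻³ − 1.5257 × 10⁻³ = 2.173 × 10⁻⁴, so Δρ ≈ 0.2227 kg m⁻³.
N² = (g/ρ₀)·Δρ/Δz = g·(Δρ/ρ₀)/Δz = 9.81 × 2.173 × 10⁻⁴ / 35 = 6.0906 × 10⁻⁵ s⁻².
N = √(6.0906 × 10⁻⁵) = 7.8042 × 10⁻³ rad s⁻¹ → T = 2π/N = 805.10 s ≈ 805 s.

805 s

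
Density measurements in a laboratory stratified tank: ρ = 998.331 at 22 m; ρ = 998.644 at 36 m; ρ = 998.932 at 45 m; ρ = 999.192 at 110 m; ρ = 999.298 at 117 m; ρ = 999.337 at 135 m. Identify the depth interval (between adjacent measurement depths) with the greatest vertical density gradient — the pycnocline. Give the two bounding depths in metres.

Compute the density gradient over each adjacent pair:
  22–36 m: Δρ/Δz = 0.313/14 = 0.022 kg m⁻⁴
  36–45 m: Δρ/Δz = 0.288/9 = 0.032 kg m⁻⁴
  45–110 m: Δρ/Δz = 0.260/65 = 4.0 × 10⁻³ kg m⁻⁴
  110–117 m: Δρ/Δz = 0.106/7 = 0.015 kg m⁻⁴
  117–135 m: Δρ/Δz = 0.039/18 = 2.2 × 10⁻³ kg m⁻⁴
The largest gradient is in the 36–45 m interval — the pycnocline.

36–45 m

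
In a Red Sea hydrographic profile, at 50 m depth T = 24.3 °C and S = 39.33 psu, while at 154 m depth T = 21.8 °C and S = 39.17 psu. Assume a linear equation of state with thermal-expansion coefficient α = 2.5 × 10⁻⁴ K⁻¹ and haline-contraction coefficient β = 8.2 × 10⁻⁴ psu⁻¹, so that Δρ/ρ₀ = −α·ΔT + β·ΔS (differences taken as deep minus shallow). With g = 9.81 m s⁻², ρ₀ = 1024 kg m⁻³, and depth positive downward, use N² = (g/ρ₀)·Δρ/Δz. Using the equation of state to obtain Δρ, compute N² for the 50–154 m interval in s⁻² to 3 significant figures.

ΔT = -2.5 K, ΔS = -0.16 psu (deep − shallow).
Δρ/ρ₀ = −αΔT + βΔS = 6.25 × 10⁻⁴ − 1.312 × 10⁻⁴ = 4.938 × 10⁻⁴, so Δρ ≈ 0.5057 kg m⁻³.
N² = (g/ρ₀)·Δρ/Δz = g·(Δρ/ρ₀)/Δz = 9.81 × 4.938 × 10⁻⁴ / 104 = 4.6579 × 10⁻⁵ s⁻² ≈ 4.66 × 10⁻⁵ s⁻².

4.66 × 10⁻⁵ s⁻²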